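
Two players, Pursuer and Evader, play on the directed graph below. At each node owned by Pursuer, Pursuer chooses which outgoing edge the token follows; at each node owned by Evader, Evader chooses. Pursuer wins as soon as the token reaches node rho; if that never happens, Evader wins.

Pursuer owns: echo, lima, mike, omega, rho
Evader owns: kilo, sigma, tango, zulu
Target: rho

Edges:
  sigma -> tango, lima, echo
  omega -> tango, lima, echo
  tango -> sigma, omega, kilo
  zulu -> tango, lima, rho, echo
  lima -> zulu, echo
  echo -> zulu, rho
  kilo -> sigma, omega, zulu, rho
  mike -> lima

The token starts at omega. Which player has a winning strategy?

A0 = {rho}
A1: add {echo} — echo (Pursuer) has echo→rho.
A2: add {lima, omega} — omega (Pursuer) has omega→echo; lima (Pursuer) has lima→echo.
omega ∈ A2, so Pursuer can force the target.

Pursuer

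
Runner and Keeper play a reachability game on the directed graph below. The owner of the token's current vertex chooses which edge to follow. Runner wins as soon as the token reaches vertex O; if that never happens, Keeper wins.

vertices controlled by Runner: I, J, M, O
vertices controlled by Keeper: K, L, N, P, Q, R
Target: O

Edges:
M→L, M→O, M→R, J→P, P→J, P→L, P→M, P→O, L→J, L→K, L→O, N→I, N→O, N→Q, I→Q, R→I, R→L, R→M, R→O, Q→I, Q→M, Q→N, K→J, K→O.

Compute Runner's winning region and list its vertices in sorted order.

M, O

A0 = {O}
A1: add {M} — M (Runner) has M→O.
A2 = A1; e.g. I (Runner) has no edge into A1. Fixed point.
Runner's winning region = {M, O}.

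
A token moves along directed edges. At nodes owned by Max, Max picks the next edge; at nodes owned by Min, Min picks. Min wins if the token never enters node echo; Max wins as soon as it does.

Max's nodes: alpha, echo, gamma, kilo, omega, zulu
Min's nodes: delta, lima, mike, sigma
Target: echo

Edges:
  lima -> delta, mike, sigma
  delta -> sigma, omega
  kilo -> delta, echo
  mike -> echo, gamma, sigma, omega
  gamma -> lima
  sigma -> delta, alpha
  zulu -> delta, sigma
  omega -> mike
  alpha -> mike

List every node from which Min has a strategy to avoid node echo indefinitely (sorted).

A0 = {echo}
A1: add {kilo} — kilo (Max) has kilo→echo.
A2 = A1; e.g. lima (Min) can still go to delta. Fixed point.
Max's attractor = {echo, kilo}; Min avoids the target exactly from the complement.

alpha, delta, gamma, lima, mike, omega, sigma, zulu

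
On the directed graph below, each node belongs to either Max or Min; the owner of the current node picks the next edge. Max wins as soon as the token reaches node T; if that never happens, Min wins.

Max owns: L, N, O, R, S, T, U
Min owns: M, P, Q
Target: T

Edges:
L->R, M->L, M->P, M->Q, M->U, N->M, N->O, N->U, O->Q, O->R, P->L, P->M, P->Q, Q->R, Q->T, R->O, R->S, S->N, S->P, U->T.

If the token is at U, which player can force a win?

A0 = {T}
A1: add {U} — U (Max) has U→T.
U ∈ A1, so Max can force the target.

Max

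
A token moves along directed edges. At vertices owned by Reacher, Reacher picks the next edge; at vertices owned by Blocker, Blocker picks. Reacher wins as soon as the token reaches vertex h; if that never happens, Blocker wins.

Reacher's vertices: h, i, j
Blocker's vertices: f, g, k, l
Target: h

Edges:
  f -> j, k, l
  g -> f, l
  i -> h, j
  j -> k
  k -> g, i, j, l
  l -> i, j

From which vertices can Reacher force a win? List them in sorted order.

h, i

A0 = {h}
A1: add {i} — i (Reacher) has i→h.
A2 = A1; e.g. f (Blocker) can still go to j. Fixed point.
Reacher's winning region = {h, i}.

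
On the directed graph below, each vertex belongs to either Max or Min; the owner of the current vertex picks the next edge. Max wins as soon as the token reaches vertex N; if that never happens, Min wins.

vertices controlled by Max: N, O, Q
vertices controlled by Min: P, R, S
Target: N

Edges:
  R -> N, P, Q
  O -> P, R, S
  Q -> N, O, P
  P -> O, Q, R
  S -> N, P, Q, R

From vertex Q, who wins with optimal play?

Max

A0 = {N}
A1: add {Q} — Q (Max) has Q→N.
A2 = A1; e.g. O (Max) has no edge into A1. Fixed point.
Q ∈ A1, so Max can force the target.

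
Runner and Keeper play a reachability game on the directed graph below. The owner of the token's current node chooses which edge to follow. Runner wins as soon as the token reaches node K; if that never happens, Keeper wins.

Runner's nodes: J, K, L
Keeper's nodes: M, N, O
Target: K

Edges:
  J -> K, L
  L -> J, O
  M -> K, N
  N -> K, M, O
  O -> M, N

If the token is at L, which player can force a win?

A0 = {K}
A1: add {J} — J (Runner) has J→K.
A2: add {L} — L (Runner) has L→J.
A3 = A2; e.g. M (Keeper) can still go to N. Fixed point.
L ∈ A2, so Runner can force the target.

Runner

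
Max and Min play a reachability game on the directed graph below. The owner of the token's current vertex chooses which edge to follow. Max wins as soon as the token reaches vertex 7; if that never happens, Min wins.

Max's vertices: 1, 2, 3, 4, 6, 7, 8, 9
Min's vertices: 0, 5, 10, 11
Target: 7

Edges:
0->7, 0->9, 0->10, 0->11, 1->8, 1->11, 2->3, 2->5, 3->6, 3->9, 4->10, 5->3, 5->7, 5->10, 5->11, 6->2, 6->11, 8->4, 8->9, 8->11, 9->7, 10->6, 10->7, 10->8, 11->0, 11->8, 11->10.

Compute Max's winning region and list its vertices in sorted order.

A0 = {7}
A1: add {9} — 9 (Max) has 9→7.
A2: add {3, 8} — 3 (Max) has 3→9; 8 (Max) has 8→9.
A3: add {1, 2} — 1 (Max) has 1→8; 2 (Max) has 2→3.
A4: add {6} — 6 (Max) has 6→2.
A5: add {10} — 10 (Min): all of {6, 7, 8} already in.
A6: add {4} — 4 (Max) has 4→10.
A7 = A6; e.g. 0 (Min) can still go to 11. Fixed point.
Max's winning region = {1, 2, 3, 4, 6, 7, 8, 9, 10}.

1, 2, 3, 4, 6, 7, 8, 9, 10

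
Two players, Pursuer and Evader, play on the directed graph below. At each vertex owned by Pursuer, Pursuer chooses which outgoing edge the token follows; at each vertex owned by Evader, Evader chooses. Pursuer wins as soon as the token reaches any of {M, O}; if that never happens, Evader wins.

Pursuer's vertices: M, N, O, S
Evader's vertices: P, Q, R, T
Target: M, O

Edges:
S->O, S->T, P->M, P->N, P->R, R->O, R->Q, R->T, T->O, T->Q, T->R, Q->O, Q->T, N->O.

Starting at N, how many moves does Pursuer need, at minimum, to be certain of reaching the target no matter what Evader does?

1

A0 = {M, O}
A1: add {N, S} — N (Pursuer) has N→O; S (Pursuer) has S→O.
A2 = A1; e.g. P (Evader) can still go to R. Fixed point.
N enters the attractor at level 1, so Pursuer can force the target in 1 move from there.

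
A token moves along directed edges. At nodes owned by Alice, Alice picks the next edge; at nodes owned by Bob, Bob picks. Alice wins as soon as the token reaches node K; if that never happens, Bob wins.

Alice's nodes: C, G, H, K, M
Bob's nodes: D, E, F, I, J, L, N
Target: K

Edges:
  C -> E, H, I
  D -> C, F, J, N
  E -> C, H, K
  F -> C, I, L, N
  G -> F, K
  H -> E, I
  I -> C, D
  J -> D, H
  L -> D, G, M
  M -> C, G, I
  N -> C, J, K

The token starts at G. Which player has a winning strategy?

Alice

A0 = {K}
A1: add {G} — G (Alice) has G→K.
G ∈ A1, so Alice can force the target.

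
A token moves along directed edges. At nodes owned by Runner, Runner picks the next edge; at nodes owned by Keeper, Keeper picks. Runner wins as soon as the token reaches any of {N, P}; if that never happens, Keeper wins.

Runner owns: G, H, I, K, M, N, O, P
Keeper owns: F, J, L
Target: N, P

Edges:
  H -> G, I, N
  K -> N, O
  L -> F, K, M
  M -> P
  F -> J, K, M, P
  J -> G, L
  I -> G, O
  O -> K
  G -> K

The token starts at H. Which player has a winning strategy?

Runner

A0 = {N, P}
A1: add {H, K, M} — H (Runner) has H→N; K (Runner) has K→N; M (Runner) has M→P.
H ∈ A1, so Runner can force the target.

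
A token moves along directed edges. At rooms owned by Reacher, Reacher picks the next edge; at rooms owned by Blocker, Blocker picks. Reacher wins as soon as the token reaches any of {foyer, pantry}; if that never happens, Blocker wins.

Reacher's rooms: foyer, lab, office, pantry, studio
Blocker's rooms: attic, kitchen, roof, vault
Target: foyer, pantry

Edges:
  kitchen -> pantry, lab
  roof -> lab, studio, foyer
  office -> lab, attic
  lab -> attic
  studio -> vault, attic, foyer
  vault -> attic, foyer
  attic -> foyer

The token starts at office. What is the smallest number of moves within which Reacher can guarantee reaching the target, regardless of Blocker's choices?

A0 = {foyer, pantry}
A1: add {attic, studio} — studio (Reacher) has studio→foyer; attic (Blocker): all of {foyer} already in.
A2: add {lab, office, vault} — office (Reacher) has office→attic; lab (Reacher) has lab→attic; vault (Blocker): all of {attic, foyer} already in.
office enters the attractor at level 2, so Reacher can force the target in 2 moves from there.

2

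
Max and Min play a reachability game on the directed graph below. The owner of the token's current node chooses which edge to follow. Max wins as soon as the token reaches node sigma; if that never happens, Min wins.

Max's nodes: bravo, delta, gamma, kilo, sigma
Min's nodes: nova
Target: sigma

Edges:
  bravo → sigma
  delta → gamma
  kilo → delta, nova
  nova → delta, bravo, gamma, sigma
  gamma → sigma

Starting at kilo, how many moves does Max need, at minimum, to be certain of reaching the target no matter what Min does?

3

A0 = {sigma}
A1: add {bravo, gamma} — bravo (Max) has bravo→sigma; gamma (Max) has gamma→sigma.
A2: add {delta} — delta (Max) has delta→gamma.
A3: add {kilo, nova} — nova (Min): all of {delta, bravo, gamma, sigma} already in; kilo (Max) has kilo→delta.
A3 = all vertices. Fixed point.
kilo enters the attractor at level 3, so Max can force the target in 3 moves from there.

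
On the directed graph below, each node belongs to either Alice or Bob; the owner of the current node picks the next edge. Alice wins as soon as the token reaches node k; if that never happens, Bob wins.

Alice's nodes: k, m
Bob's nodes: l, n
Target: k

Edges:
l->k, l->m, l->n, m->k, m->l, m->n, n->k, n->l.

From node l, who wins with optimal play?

A0 = {k}
A1: add {m} — m (Alice) has m→k.
A2 = A1; e.g. l (Bob) can still go to n. Fixed point.
l never enters the attractor, so Bob can avoid the target forever.

Bob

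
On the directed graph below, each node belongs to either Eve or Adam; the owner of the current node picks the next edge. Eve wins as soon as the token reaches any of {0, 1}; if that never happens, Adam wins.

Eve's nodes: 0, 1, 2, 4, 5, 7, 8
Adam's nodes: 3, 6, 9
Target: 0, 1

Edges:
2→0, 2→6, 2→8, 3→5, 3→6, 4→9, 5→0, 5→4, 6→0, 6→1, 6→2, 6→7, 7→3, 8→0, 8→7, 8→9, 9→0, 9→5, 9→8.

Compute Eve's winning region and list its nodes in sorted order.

0, 1, 2, 4, 5, 8, 9

A0 = {0, 1}
A1: add {2, 5, 8} — 2 (Eve) has 2→0; 5 (Eve) has 5→0; 8 (Eve) has 8→0.
A2: add {9} — 9 (Adam): all of {0, 5, 8} already in.
A3: add {4} — 4 (Eve) has 4→9.
A4 = A3; e.g. 3 (Adam) can still go to 6. Fixed point.
Eve's winning region = {0, 1, 2, 4, 5, 8, 9}.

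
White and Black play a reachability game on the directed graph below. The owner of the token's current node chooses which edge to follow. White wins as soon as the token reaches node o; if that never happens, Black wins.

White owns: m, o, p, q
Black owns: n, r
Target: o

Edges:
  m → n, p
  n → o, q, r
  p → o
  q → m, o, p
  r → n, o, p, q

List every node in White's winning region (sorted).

m, o, p, q

A0 = {o}
A1: add {p, q} — p (White) has p→o; q (White) has q→o.
A2: add {m} — m (White) has m→p.
A3 = A2; e.g. n (Black) can still go to r. Fixed point.
White's winning region = {m, o, p, q}.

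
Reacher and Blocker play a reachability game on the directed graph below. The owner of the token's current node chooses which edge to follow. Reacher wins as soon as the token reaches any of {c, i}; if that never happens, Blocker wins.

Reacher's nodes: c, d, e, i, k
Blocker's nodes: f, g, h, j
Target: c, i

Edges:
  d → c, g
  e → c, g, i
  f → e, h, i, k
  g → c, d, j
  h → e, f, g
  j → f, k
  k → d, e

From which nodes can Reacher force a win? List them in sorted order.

A0 = {c, i}
A1: add {d, e} — d (Reacher) has d→c; e (Reacher) has e→c.
A2: add {k} — k (Reacher) has k→d.
A3 = A2; e.g. f (Blocker) can still go to h. Fixed point.
Reacher's winning region = {c, d, e, i, k}.

c, d, e, i, k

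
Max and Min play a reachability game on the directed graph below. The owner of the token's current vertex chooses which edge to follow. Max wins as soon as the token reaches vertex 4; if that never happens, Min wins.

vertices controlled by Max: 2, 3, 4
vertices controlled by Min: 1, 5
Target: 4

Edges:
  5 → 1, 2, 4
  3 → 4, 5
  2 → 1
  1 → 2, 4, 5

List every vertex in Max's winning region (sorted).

A0 = {4}
A1: add {3} — 3 (Max) has 3→4.
A2 = A1; e.g. 1 (Min) can still go to 2. Fixed point.
Max's winning region = {3, 4}.

3, 4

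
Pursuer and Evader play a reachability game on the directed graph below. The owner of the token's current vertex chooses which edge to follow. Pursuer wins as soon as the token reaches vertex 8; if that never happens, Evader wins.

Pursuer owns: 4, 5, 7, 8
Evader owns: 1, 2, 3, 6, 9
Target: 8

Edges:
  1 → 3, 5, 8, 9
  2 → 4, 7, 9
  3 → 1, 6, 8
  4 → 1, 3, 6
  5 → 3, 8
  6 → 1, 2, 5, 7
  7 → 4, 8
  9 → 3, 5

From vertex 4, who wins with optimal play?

A0 = {8}
A1: add {5, 7} — 5 (Pursuer) has 5→8; 7 (Pursuer) has 7→8.
A2 = A1; e.g. 1 (Evader) can still go to 3. Fixed point.
4 never enters the attractor, so Evader can avoid the target forever.

Evader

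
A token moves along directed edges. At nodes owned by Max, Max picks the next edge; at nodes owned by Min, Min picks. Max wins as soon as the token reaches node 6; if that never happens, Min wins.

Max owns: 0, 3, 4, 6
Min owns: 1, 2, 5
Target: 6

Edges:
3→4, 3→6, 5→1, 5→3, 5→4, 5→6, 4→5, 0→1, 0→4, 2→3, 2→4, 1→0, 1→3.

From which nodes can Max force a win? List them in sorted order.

3, 6

A0 = {6}
A1: add {3} — 3 (Max) has 3→6.
A2 = A1; e.g. 0 (Max) has no edge into A1. Fixed point.
Max's winning region = {3, 6}.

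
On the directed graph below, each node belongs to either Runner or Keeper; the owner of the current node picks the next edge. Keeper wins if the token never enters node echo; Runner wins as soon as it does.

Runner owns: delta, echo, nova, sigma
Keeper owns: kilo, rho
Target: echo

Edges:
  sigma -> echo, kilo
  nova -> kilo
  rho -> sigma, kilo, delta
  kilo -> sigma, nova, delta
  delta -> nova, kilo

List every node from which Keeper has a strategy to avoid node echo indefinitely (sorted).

A0 = {echo}
A1: add {sigma} — sigma (Runner) has sigma→echo.
A2 = A1; e.g. nova (Runner) has no edge into A1. Fixed point.
Runner's attractor = {echo, sigma}; Keeper avoids the target exactly from the complement.

delta, kilo, nova, rho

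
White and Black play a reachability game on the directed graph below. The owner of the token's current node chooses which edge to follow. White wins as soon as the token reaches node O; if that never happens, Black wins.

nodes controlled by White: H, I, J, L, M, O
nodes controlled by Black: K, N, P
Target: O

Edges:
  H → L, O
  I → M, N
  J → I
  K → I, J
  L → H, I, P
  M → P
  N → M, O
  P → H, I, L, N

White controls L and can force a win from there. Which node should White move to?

A0 = {O}
A1: add {H} — H (White) has H→O.
A2: add {L} — L (White) has L→H.
A3 = A2; e.g. I (White) has no edge into A2. Fixed point.
From L, successor H is in the attractor (rank 1); the other successors I, P are not.

H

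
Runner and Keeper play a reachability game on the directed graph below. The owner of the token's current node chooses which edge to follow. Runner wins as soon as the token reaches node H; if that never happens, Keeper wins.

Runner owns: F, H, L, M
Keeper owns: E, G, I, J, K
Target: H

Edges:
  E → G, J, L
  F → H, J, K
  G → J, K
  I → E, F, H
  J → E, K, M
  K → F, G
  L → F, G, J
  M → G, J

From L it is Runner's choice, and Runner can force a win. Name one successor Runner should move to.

F

A0 = {H}
A1: add {F} — F (Runner) has F→H.
A2: add {L} — L (Runner) has L→F.
A3 = A2; e.g. E (Keeper) can still go to G. Fixed point.
From L, successor F is in the attractor (rank 1); the other successors G, J are not.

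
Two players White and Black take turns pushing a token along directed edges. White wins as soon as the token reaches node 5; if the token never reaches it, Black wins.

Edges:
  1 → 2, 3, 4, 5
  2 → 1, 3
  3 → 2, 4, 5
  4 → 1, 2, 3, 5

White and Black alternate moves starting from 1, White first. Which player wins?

Track states (vertex, player-to-move).
A0 = {(5,White), (5,Black)}
A1: add {(1,White), (3,White), (4,White)}.
(1,White) ∈ A1 ⇒ White forces the target.

White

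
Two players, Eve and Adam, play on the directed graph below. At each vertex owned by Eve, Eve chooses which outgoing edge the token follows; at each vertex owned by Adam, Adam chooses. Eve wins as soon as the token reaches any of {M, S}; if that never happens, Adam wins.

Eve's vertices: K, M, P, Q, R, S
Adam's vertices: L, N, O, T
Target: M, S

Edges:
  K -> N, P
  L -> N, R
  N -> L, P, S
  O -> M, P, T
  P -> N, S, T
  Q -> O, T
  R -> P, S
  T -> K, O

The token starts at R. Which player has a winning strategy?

A0 = {M, S}
A1: add {P, R} — P (Eve) has P→S; R (Eve) has R→S.
R ∈ A1, so Eve can force the target.

Eve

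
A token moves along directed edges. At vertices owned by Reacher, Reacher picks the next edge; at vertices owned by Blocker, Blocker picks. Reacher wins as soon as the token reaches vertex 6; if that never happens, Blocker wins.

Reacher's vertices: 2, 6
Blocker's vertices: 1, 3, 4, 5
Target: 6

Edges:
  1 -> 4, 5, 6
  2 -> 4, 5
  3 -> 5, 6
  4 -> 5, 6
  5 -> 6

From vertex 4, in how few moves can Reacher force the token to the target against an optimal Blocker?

A0 = {6}
A1: add {5} — 5 (Blocker): all of {6} already in.
A2: add {2, 3, 4} — 2 (Reacher) has 2→5; 3 (Blocker): all of {5, 6} already in; 4 (Blocker): all of {5, 6} already in.
4 enters the attractor at level 2, so Reacher can force the target in 2 moves from there.

2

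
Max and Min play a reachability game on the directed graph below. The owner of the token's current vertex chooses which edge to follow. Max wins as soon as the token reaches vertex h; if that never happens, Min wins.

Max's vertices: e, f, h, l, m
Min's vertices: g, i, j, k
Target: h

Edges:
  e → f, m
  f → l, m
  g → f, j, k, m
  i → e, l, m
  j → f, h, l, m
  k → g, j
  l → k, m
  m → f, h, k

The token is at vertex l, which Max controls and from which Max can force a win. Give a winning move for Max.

A0 = {h}
A1: add {m} — m (Max) has m→h.
A2: add {e, f, l} — e (Max) has e→m; f (Max) has f→m; l (Max) has l→m.
A3: add {i, j} — i (Min): all of {e, l, m} already in; j (Min): all of {f, h, l, m} already in.
A4 = A3; e.g. g (Min) can still go to k. Fixed point.
From l, successor m is in the attractor (rank 1); the other successor k is not.

m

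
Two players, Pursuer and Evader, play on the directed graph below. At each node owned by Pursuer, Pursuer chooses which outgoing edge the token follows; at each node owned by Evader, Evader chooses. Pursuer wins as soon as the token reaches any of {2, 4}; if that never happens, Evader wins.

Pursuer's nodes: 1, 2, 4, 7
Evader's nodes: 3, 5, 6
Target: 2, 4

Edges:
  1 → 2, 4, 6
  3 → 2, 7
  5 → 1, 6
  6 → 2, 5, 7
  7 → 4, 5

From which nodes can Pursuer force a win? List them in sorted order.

A0 = {2, 4}
A1: add {1, 7} — 1 (Pursuer) has 1→2; 7 (Pursuer) has 7→4.
A2: add {3} — 3 (Evader): all of {2, 7} already in.
A3 = A2; e.g. 5 (Evader) can still go to 6. Fixed point.
Pursuer's winning region = {1, 2, 3, 4, 7}.

1, 2, 3, 4, 7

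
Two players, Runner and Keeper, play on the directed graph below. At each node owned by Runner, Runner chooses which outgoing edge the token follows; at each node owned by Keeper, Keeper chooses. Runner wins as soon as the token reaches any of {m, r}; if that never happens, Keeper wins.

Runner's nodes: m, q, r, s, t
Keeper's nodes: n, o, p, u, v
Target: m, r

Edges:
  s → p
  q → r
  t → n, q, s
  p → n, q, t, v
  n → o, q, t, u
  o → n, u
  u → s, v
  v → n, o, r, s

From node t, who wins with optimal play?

A0 = {m, r}
A1: add {q} — q (Runner) has q→r.
A2: add {t} — t (Runner) has t→q.
A3 = A2; e.g. n (Keeper) can still go to o. Fixed point.
t ∈ A2, so Runner can force the target.

Runner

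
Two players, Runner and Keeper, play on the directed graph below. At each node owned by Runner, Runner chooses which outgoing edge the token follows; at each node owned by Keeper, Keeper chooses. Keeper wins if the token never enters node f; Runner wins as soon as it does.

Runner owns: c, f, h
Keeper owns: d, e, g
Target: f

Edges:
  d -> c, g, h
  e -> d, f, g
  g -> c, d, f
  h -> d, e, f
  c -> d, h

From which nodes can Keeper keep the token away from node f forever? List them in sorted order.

d, e, g

A0 = {f}
A1: add {h} — h (Runner) has h→f.
A2: add {c} — c (Runner) has c→h.
A3 = A2; e.g. d (Keeper) can still go to g. Fixed point.
Runner's attractor = {c, f, h}; Keeper avoids the target exactly from the complement.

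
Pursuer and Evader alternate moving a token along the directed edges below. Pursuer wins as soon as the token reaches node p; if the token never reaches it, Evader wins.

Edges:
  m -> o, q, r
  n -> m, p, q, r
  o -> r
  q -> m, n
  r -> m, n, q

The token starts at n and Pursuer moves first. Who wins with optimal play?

Track states (vertex, player-to-move).
A0 = {(p,Pursuer), (p,Evader)}
A1: add {(n,Pursuer)}.
(n,Pursuer) ∈ A1 ⇒ Pursuer forces the target.

Pursuer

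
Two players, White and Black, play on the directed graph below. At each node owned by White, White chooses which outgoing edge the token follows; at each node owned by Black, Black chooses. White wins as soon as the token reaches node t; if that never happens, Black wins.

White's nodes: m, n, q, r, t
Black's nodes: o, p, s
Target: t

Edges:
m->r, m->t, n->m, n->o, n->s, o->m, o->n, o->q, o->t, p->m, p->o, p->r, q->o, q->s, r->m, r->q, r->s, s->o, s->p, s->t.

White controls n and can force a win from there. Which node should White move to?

m

A0 = {t}
A1: add {m} — m (White) has m→t.
A2: add {n, r} — n (White) has n→m; r (White) has r→m.
A3 = A2; e.g. o (Black) can still go to q. Fixed point.
From n, successor m is in the attractor (rank 1); the other successors o, s are not.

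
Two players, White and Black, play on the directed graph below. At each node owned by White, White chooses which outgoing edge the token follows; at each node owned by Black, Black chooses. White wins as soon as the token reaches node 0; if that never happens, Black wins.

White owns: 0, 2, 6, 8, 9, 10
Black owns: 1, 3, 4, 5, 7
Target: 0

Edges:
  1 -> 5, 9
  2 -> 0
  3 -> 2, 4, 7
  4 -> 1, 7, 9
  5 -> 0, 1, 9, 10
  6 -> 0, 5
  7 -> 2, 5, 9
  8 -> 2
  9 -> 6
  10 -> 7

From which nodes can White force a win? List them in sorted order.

0, 2, 6, 8, 9

A0 = {0}
A1: add {2, 6} — 2 (White) has 2→0; 6 (White) has 6→0.
A2: add {8, 9} — 8 (White) has 8→2; 9 (White) has 9→6.
A3 = A2; e.g. 1 (Black) can still go to 5. Fixed point.
White's winning region = {0, 2, 6, 8, 9}.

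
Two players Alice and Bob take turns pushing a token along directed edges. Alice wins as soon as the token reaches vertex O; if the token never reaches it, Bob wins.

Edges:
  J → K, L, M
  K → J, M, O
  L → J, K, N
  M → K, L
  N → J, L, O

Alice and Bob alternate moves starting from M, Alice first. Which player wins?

Bob

Track states (vertex, player-to-move).
A0 = {(O,Alice), (O,Bob)}
A1: add {(K,Alice), (N,Alice)}.
A2 = A1; e.g. (J,Alice) stays out. (M,Alice) never enters ⇒ Bob avoids the target.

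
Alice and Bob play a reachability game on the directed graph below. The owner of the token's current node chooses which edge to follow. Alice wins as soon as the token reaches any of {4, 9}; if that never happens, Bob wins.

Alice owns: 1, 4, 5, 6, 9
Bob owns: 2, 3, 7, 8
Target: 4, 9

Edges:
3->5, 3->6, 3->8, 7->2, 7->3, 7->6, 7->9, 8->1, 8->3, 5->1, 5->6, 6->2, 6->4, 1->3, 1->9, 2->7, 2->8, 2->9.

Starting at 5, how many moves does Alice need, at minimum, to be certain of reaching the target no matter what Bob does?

A0 = {4, 9}
A1: add {1, 6} — 1 (Alice) has 1→9; 6 (Alice) has 6→4.
A2: add {5} — 5 (Alice) has 5→1.
A3 = A2; e.g. 2 (Bob) can still go to 7. Fixed point.
5 enters the attractor at level 2, so Alice can force the target in 2 moves from there.

2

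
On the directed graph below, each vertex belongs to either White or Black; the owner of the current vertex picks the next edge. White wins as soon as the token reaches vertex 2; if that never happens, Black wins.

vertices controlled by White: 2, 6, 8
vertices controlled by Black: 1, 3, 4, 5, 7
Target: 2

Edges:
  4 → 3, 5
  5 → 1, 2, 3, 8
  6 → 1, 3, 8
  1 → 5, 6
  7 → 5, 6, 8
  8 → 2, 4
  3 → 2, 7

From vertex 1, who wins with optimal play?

Black

A0 = {2}
A1: add {8} — 8 (White) has 8→2.
A2: add {6} — 6 (White) has 6→8.
A3 = A2; e.g. 1 (Black) can still go to 5. Fixed point.
1 never enters the attractor, so Black can avoid the target forever.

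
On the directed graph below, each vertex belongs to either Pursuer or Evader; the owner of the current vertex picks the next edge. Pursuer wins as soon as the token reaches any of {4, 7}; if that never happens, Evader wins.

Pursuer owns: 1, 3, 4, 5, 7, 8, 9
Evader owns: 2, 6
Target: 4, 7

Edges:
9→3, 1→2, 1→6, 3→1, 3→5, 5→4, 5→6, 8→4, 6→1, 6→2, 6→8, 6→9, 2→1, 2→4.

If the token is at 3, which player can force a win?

A0 = {4, 7}
A1: add {5, 8} — 5 (Pursuer) has 5→4; 8 (Pursuer) has 8→4.
A2: add {3} — 3 (Pursuer) has 3→5.
3 ∈ A2, so Pursuer can force the target.

Pursuer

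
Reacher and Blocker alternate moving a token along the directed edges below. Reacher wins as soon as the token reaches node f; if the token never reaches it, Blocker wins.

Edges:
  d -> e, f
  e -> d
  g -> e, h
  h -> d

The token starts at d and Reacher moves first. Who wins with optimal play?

Reacher

Track states (vertex, player-to-move).
A0 = {(f,Reacher), (f,Blocker)}
A1: add {(d,Reacher)}.
(d,Reacher) ∈ A1 ⇒ Reacher forces the target.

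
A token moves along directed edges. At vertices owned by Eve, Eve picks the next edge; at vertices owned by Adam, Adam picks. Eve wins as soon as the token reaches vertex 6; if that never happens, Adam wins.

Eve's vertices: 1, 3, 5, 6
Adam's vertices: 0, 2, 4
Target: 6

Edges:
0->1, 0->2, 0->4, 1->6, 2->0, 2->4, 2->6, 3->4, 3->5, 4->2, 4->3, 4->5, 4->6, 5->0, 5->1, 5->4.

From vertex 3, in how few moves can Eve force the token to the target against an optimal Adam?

A0 = {6}
A1: add {1} — 1 (Eve) has 1→6.
A2: add {5} — 5 (Eve) has 5→1.
A3: add {3} — 3 (Eve) has 3→5.
A4 = A3; e.g. 0 (Adam) can still go to 2. Fixed point.
3 enters the attractor at level 3, so Eve can force the target in 3 moves from there.

3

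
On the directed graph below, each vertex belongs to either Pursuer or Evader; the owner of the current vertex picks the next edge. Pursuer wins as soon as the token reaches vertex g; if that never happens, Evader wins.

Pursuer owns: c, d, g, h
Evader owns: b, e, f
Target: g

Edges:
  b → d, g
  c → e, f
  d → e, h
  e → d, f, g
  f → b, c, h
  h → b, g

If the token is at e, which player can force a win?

Evader

A0 = {g}
A1: add {h} — h (Pursuer) has h→g.
A2: add {d} — d (Pursuer) has d→h.
A3: add {b} — b (Evader): all of {d, g} already in.
A4 = A3; e.g. c (Pursuer) has no edge into A3. Fixed point.
e never enters the attractor, so Evader can avoid the target forever.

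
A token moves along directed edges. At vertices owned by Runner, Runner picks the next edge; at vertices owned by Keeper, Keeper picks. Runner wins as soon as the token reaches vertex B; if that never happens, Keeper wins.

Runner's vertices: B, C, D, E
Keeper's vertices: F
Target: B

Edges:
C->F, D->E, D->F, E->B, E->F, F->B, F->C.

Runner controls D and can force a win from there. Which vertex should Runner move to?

A0 = {B}
A1: add {E} — E (Runner) has E→B.
A2: add {D} — D (Runner) has D→E.
A3 = A2; e.g. C (Runner) has no edge into A2. Fixed point.
From D, successor E is in the attractor (rank 1); the other successor F is not.

E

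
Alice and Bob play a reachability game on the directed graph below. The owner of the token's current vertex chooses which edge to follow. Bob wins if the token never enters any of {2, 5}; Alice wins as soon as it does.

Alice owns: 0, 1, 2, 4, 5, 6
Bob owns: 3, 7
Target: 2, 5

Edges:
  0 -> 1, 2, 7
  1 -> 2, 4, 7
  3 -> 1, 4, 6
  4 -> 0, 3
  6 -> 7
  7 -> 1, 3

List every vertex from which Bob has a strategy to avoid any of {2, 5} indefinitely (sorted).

A0 = {2, 5}
A1: add {0, 1} — 0 (Alice) has 0→2; 1 (Alice) has 1→2.
A2: add {4} — 4 (Alice) has 4→0.
A3 = A2; e.g. 3 (Bob) can still go to 6. Fixed point.
Alice's attractor = {0, 1, 2, 4, 5}; Bob avoids the target exactly from the complement.

3, 6, 7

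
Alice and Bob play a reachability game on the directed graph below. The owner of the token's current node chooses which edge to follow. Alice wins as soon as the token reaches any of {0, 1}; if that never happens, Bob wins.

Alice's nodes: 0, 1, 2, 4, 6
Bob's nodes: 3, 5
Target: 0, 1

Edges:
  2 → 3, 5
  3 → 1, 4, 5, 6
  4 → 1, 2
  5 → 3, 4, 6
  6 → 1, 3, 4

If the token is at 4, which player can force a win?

Alice

A0 = {0, 1}
A1: add {4, 6} — 4 (Alice) has 4→1; 6 (Alice) has 6→1.
A2 = A1; e.g. 2 (Alice) has no edge into A1. Fixed point.
4 ∈ A1, so Alice can force the target.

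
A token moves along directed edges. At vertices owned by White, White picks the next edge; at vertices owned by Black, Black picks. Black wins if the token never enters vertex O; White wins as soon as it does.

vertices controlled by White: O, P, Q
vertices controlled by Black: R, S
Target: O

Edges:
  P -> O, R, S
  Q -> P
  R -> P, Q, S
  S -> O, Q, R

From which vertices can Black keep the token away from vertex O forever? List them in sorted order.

A0 = {O}
A1: add {P} — P (White) has P→O.
A2: add {Q} — Q (White) has Q→P.
A3 = A2; e.g. R (Black) can still go to S. Fixed point.
White's attractor = {O, P, Q}; Black avoids the target exactly from the complement.

R, S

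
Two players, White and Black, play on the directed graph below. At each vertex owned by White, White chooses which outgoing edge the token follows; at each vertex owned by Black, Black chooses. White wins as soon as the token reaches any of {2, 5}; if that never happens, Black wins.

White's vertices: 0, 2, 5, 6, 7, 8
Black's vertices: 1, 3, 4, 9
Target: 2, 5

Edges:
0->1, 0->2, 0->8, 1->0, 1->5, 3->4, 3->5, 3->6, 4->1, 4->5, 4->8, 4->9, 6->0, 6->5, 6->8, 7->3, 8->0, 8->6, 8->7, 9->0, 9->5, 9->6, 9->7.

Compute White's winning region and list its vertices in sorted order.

A0 = {2, 5}
A1: add {0, 6} — 0 (White) has 0→2; 6 (White) has 6→5.
A2: add {1, 8} — 1 (Black): all of {0, 5} already in; 8 (White) has 8→0.
A3 = A2; e.g. 3 (Black) can still go to 4. Fixed point.
White's winning region = {0, 1, 2, 5, 6, 8}.

0, 1, 2, 5, 6, 8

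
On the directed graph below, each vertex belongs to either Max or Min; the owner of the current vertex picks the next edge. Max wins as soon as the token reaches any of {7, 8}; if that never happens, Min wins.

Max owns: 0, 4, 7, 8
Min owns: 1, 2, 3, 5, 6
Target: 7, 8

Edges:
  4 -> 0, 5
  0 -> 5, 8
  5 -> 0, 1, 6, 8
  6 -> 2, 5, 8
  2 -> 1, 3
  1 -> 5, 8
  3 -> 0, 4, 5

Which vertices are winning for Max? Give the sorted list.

0, 4, 7, 8

A0 = {7, 8}
A1: add {0} — 0 (Max) has 0→8.
A2: add {4} — 4 (Max) has 4→0.
A3 = A2; e.g. 1 (Min) can still go to 5. Fixed point.
Max's winning region = {0, 4, 7, 8}.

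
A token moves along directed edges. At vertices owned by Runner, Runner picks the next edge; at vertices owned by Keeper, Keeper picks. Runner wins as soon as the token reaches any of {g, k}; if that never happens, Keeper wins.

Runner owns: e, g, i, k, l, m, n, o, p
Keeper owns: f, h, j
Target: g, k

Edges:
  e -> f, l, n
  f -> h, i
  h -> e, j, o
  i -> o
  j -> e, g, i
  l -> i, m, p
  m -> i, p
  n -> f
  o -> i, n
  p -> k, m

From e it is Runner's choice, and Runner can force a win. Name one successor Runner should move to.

A0 = {g, k}
A1: add {p} — p (Runner) has p→k.
A2: add {l, m} — l (Runner) has l→p; m (Runner) has m→p.
A3: add {e} — e (Runner) has e→l.
A4 = A3; e.g. f (Keeper) can still go to h. Fixed point.
From e, successor l is in the attractor (rank 2); the other successors f, n are not.

l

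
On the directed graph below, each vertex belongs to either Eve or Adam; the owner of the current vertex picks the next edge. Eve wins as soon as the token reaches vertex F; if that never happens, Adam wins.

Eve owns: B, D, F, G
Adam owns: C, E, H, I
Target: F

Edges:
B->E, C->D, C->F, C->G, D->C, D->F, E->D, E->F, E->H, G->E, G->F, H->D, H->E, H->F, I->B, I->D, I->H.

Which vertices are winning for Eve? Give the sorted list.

C, D, F, G

A0 = {F}
A1: add {D, G} — D (Eve) has D→F; G (Eve) has G→F.
A2: add {C} — C (Adam): all of {D, F, G} already in.
A3 = A2; e.g. B (Eve) has no edge into A2. Fixed point.
Eve's winning region = {C, D, F, G}.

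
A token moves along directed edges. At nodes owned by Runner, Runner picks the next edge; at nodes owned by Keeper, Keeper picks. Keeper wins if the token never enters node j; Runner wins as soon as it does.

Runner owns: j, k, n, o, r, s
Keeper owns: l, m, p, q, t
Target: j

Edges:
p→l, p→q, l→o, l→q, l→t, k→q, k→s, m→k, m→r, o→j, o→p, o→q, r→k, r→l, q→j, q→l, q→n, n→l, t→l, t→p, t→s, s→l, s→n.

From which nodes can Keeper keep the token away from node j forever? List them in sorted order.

A0 = {j}
A1: add {o} — o (Runner) has o→j.
A2 = A1; e.g. k (Runner) has no edge into A1. Fixed point.
Runner's attractor = {j, o}; Keeper avoids the target exactly from the complement.

k, l, m, n, p, q, r, s, t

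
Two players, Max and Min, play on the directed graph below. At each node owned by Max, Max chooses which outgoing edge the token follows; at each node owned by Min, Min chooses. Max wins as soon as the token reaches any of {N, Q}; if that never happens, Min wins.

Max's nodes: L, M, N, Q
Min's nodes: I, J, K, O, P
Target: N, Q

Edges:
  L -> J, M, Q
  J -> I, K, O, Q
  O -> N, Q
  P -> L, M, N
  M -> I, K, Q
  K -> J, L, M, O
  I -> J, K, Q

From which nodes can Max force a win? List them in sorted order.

L, M, N, O, P, Q

A0 = {N, Q}
A1: add {L, M, O} — L (Max) has L→Q; M (Max) has M→Q; O (Min): all of {N, Q} already in.
A2: add {P} — P (Min): all of {L, M, N} already in.
A3 = A2; e.g. I (Min) can still go to J. Fixed point.
Max's winning region = {L, M, N, O, P, Q}.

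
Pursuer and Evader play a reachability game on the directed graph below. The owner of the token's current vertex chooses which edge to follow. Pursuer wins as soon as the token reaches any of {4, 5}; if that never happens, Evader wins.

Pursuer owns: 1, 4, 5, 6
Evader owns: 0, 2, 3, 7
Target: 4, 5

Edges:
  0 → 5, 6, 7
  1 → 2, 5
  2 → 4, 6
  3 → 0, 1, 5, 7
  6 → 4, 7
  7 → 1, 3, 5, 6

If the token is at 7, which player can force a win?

Evader

A0 = {4, 5}
A1: add {1, 6} — 1 (Pursuer) has 1→5; 6 (Pursuer) has 6→4.
A2: add {2} — 2 (Evader): all of {4, 6} already in.
A3 = A2; e.g. 0 (Evader) can still go to 7. Fixed point.
7 never enters the attractor, so Evader can avoid the target forever.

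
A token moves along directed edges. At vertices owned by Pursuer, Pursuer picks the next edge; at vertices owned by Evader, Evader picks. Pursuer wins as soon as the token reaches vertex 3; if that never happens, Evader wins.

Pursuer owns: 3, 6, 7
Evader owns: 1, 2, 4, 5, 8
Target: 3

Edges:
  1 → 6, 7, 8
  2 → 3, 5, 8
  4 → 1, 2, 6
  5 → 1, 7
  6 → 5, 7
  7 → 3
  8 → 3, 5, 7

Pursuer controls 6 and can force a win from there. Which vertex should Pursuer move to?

A0 = {3}
A1: add {7} — 7 (Pursuer) has 7→3.
A2: add {6} — 6 (Pursuer) has 6→7.
A3 = A2; e.g. 1 (Evader) can still go to 8. Fixed point.
From 6, successor 7 is in the attractor (rank 1); the other successor 5 is not.

7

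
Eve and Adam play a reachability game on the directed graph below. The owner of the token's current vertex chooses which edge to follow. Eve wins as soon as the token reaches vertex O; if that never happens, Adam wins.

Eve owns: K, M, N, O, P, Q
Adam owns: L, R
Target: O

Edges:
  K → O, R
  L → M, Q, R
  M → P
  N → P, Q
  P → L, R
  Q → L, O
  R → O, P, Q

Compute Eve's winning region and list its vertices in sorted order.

A0 = {O}
A1: add {K, Q} — K (Eve) has K→O; Q (Eve) has Q→O.
A2: add {N} — N (Eve) has N→Q.
A3 = A2; e.g. L (Adam) can still go to M. Fixed point.
Eve's winning region = {K, N, O, Q}.

K, N, O, Q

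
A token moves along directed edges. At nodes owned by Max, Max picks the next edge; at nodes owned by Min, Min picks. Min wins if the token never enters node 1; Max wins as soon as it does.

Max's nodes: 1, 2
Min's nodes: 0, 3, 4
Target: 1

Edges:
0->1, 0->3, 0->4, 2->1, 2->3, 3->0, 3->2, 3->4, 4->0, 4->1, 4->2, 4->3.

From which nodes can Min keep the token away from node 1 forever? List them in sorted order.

0, 3, 4

A0 = {1}
A1: add {2} — 2 (Max) has 2→1.
A2 = A1; e.g. 0 (Min) can still go to 3. Fixed point.
Max's attractor = {1, 2}; Min avoids the target exactly from the complement.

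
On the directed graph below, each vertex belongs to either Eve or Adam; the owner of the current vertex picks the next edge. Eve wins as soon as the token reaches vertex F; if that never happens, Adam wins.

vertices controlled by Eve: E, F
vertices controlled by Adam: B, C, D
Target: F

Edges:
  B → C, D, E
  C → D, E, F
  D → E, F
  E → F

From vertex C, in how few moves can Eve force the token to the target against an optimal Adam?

3

A0 = {F}
A1: add {E} — E (Eve) has E→F.
A2: add {D} — D (Adam): all of {E, F} already in.
A3: add {C} — C (Adam): all of {D, E, F} already in.
C enters the attractor at level 3, so Eve can force the target in 3 moves from there.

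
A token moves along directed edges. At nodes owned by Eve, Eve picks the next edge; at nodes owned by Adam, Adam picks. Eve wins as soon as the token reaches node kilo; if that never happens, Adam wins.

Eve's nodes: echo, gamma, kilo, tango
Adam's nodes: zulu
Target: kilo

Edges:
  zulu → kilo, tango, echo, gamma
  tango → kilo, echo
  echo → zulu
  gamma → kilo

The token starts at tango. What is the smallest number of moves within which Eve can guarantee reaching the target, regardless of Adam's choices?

1

A0 = {kilo}
A1: add {gamma, tango} — tango (Eve) has tango→kilo; gamma (Eve) has gamma→kilo.
A2 = A1; e.g. zulu (Adam) can still go to echo. Fixed point.
tango enters the attractor at level 1, so Eve can force the target in 1 move from there.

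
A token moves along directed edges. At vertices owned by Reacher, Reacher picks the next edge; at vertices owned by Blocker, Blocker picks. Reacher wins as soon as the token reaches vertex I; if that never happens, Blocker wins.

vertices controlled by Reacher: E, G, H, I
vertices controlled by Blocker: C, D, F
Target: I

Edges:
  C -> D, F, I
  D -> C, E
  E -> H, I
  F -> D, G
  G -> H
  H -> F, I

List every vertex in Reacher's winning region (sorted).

A0 = {I}
A1: add {E, H} — E (Reacher) has E→I; H (Reacher) has H→I.
A2: add {G} — G (Reacher) has G→H.
A3 = A2; e.g. C (Blocker) can still go to D. Fixed point.
Reacher's winning region = {E, G, H, I}.

E, G, H, I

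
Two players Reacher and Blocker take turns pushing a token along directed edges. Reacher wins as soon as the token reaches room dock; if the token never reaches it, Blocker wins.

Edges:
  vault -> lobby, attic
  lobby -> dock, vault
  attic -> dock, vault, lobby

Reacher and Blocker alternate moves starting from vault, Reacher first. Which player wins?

Track states (vertex, player-to-move).
A0 = {(dock,Reacher), (dock,Blocker)}
A1: add {(lobby,Reacher), (attic,Reacher)}.
A2: add {(vault,Blocker)}.
A3 = A2; e.g. (vault,Reacher) stays out. (vault,Reacher) never enters ⇒ Blocker avoids the target.

Blocker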